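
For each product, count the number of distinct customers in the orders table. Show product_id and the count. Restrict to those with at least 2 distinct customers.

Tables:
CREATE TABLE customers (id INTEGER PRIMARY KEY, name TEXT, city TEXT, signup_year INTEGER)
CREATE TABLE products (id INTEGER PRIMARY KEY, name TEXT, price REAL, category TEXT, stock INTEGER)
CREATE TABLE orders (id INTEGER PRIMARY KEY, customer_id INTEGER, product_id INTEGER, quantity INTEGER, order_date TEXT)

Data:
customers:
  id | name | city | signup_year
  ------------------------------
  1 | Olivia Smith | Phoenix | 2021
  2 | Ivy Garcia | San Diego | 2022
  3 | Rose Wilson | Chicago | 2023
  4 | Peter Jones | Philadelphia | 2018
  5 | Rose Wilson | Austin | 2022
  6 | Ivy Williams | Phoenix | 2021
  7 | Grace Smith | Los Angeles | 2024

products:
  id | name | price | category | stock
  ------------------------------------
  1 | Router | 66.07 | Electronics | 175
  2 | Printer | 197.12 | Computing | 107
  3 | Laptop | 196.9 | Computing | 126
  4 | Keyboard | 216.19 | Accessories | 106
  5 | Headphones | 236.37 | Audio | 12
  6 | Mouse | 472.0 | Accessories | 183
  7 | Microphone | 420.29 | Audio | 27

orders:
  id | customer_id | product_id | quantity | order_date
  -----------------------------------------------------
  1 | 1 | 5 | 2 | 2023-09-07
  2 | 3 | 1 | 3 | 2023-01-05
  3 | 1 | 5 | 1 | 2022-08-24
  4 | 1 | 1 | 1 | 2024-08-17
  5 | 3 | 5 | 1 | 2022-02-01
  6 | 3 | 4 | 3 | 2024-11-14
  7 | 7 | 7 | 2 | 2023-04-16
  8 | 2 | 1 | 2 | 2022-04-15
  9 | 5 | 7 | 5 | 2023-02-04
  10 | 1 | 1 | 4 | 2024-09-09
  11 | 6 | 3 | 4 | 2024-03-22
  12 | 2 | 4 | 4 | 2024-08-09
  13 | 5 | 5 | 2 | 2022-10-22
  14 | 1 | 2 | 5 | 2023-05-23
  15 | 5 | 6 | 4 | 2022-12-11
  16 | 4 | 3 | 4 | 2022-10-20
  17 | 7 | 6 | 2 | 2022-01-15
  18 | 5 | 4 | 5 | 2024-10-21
SELECT product_id, COUNT(DISTINCT customer_id) AS distinct_customer_count FROM orders GROUP BY product_id HAVING COUNT(DISTINCT customer_id) >= 2

Execution result:
product_id | distinct_customer_count
1 | 3
3 | 2
4 | 3
5 | 3
6 | 2
7 | 2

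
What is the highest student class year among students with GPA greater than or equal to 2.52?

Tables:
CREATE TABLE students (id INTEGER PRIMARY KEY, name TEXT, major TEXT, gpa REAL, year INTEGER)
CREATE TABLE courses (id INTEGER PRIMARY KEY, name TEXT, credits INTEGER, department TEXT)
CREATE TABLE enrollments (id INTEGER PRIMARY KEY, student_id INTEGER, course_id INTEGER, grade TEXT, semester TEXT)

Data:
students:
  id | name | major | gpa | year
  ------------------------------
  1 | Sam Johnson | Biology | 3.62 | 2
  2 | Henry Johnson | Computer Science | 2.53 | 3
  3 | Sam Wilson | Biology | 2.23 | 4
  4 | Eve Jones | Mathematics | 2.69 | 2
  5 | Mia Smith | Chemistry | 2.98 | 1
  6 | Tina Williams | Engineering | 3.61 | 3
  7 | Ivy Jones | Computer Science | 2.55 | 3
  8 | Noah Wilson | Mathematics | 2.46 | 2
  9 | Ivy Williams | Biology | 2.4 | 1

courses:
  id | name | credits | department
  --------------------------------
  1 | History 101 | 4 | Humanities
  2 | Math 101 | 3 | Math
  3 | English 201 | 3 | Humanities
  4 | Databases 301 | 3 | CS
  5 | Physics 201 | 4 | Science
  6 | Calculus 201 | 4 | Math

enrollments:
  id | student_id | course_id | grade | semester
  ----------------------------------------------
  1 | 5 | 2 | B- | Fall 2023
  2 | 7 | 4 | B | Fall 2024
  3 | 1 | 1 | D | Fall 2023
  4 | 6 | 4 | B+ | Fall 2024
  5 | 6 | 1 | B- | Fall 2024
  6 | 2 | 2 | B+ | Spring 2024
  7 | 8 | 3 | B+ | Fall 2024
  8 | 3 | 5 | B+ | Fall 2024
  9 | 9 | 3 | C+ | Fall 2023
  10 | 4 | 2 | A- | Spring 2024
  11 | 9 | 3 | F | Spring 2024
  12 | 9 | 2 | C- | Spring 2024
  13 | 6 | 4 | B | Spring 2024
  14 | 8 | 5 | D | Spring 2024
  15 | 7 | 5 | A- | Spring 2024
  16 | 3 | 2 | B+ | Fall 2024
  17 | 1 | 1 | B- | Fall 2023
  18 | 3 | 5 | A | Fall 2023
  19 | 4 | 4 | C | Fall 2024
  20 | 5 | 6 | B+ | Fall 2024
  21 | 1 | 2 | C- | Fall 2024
SELECT MAX(year) FROM students WHERE gpa >= 2.52

Execution result:
3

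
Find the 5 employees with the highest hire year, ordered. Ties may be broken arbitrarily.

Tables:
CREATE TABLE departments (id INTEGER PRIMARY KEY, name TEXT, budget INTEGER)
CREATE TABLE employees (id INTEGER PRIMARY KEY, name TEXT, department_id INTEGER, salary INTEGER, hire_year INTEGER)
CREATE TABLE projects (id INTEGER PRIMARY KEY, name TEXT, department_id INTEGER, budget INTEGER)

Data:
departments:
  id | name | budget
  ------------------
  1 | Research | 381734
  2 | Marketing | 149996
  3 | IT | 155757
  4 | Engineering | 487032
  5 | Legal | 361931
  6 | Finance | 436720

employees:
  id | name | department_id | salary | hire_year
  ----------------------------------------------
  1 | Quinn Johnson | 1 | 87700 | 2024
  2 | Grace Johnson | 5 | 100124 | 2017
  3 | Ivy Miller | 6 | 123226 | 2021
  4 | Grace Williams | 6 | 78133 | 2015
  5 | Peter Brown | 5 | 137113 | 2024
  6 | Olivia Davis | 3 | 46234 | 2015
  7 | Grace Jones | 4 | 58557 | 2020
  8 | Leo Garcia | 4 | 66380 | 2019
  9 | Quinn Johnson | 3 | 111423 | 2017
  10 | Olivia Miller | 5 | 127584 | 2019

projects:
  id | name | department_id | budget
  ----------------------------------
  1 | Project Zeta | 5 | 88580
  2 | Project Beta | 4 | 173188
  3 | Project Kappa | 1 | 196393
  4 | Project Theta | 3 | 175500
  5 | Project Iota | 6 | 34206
SELECT name, hire_year FROM employees ORDER BY hire_year DESC LIMIT 5

Execution result:
name | hire_year
Quinn Johnson | 2024
Peter Brown | 2024
Ivy Miller | 2021
Grace Jones | 2020
Leo Garcia | 2019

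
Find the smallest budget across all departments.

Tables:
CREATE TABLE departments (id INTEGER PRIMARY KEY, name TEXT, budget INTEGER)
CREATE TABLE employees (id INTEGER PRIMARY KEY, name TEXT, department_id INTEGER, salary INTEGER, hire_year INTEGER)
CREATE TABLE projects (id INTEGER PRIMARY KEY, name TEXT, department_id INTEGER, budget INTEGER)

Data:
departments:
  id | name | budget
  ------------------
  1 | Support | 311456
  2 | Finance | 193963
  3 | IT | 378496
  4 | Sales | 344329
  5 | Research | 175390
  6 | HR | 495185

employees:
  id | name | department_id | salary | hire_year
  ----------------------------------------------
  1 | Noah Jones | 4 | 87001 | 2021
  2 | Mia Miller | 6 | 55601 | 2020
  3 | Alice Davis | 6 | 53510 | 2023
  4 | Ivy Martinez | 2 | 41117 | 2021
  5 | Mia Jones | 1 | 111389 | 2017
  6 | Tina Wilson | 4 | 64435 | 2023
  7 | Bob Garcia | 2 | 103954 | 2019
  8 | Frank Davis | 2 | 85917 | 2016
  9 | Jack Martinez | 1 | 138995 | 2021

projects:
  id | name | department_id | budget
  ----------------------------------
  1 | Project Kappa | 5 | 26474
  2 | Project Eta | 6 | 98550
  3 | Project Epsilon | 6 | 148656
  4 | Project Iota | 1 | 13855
SELECT MIN(budget) FROM departments

Execution result:
175390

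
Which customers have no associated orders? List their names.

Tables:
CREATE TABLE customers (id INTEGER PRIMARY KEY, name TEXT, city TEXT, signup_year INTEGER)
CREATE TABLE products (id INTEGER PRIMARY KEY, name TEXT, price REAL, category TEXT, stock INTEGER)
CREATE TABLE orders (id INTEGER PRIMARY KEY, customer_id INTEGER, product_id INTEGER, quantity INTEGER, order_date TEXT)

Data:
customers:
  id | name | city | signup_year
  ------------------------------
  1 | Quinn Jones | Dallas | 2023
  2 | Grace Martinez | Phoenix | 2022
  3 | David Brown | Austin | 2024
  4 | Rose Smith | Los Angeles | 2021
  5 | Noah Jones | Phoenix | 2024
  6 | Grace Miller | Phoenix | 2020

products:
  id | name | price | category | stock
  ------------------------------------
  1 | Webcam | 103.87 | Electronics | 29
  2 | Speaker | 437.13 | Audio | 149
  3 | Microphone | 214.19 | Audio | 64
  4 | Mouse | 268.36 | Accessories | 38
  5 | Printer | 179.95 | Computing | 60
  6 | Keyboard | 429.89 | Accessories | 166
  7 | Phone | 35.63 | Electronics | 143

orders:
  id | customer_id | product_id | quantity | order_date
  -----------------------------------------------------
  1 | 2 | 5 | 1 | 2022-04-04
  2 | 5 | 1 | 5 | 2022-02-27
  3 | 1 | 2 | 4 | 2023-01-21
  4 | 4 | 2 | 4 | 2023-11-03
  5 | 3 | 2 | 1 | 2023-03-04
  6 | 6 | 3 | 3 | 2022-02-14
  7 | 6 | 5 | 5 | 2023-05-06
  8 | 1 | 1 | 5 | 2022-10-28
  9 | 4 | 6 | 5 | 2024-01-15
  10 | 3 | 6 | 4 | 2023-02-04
SELECT p.name FROM customers p LEFT JOIN orders c ON c.customer_id = p.id WHERE c.id IS NULL

Execution result:
(no rows)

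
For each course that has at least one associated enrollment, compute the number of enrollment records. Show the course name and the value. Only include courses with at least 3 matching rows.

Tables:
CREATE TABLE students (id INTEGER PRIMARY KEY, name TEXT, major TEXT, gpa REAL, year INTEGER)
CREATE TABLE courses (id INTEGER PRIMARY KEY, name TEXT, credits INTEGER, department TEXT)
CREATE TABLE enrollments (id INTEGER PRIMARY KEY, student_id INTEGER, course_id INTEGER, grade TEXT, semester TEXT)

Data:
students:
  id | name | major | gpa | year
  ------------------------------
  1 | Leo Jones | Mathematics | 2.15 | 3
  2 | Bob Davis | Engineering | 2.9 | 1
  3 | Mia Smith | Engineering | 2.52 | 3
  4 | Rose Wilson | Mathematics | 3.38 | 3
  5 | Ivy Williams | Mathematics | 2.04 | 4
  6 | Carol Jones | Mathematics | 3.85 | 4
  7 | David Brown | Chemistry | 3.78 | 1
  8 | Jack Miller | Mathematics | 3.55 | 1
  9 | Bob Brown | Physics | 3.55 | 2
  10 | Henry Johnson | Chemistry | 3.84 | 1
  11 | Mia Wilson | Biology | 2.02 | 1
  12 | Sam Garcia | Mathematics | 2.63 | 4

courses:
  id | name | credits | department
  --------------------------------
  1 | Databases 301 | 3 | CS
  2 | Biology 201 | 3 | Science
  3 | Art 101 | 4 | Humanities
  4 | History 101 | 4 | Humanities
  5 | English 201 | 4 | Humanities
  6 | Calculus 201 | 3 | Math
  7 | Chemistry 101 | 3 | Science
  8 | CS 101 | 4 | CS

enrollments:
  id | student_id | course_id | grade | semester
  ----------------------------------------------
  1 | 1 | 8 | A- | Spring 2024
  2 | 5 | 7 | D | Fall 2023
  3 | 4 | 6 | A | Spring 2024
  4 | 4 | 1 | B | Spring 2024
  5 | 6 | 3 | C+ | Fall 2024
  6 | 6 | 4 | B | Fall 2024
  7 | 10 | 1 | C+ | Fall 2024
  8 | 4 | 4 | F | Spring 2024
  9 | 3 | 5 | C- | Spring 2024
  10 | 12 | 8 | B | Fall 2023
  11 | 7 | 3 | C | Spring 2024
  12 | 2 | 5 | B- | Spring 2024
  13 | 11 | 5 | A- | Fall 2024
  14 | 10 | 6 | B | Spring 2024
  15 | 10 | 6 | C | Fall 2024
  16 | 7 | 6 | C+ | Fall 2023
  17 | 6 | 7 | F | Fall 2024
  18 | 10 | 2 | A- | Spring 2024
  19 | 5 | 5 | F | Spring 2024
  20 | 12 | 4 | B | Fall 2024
SELECT p.name, COUNT(*) AS n FROM enrollments c JOIN courses p ON c.course_id = p.id GROUP BY p.id, p.name HAVING COUNT(*) >= 3

Execution result:
name | n
History 101 | 3
English 201 | 4
Calculus 201 | 4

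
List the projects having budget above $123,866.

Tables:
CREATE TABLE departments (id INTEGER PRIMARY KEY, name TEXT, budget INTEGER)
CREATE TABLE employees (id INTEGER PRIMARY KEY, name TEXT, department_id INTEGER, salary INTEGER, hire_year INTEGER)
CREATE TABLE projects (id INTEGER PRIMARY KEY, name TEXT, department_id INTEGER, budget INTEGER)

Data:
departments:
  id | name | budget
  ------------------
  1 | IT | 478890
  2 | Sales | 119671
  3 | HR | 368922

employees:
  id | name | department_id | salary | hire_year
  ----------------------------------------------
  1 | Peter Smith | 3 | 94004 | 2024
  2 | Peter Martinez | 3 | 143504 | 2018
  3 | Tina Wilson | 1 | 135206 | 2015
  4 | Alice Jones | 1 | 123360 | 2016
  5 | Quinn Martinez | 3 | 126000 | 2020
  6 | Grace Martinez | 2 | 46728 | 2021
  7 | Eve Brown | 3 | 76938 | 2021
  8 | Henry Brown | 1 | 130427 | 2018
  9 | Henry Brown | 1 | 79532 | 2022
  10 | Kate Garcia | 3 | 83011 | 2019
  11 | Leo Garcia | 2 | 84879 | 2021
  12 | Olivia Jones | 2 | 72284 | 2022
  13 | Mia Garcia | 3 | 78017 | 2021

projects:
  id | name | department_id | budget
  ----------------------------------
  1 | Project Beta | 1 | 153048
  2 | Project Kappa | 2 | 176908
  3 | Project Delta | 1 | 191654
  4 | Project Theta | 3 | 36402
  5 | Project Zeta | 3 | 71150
SELECT name, budget FROM projects WHERE budget > 123866

Execution result:
name | budget
Project Beta | 153048
Project Kappa | 176908
Project Delta | 191654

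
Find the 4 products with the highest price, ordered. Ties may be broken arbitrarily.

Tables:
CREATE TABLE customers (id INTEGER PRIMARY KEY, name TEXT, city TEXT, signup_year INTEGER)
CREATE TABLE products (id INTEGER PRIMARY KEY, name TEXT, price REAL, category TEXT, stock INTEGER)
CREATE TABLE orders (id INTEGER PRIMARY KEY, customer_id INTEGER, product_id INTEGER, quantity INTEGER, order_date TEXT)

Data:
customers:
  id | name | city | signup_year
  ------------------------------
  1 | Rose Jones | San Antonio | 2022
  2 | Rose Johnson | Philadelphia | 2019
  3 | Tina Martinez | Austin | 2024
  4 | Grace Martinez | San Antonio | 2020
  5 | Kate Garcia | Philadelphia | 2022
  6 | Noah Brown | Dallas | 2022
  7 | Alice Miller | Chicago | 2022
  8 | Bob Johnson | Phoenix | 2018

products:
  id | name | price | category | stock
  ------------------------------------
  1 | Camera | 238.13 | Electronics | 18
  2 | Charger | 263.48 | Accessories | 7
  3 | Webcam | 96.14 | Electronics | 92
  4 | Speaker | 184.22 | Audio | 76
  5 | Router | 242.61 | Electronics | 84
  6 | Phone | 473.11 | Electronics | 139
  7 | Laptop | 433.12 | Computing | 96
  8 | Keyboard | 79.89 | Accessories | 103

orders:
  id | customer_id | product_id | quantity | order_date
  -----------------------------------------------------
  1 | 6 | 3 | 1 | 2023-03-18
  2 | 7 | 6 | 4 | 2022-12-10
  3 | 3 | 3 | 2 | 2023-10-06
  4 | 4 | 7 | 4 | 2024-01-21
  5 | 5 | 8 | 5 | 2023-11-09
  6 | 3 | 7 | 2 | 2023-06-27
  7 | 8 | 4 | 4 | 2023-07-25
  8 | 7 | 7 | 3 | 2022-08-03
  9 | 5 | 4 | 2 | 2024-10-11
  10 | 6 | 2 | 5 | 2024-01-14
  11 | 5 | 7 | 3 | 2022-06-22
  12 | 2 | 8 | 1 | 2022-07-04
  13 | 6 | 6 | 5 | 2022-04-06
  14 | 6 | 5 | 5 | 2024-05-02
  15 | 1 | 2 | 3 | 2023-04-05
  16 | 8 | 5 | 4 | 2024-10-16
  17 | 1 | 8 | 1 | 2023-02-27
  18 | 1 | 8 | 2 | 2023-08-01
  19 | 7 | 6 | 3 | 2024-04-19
SELECT name, price FROM products ORDER BY price DESC LIMIT 4

Execution result:
name | price
Phone | 473.11
Laptop | 433.12
Charger | 263.48
Router | 242.61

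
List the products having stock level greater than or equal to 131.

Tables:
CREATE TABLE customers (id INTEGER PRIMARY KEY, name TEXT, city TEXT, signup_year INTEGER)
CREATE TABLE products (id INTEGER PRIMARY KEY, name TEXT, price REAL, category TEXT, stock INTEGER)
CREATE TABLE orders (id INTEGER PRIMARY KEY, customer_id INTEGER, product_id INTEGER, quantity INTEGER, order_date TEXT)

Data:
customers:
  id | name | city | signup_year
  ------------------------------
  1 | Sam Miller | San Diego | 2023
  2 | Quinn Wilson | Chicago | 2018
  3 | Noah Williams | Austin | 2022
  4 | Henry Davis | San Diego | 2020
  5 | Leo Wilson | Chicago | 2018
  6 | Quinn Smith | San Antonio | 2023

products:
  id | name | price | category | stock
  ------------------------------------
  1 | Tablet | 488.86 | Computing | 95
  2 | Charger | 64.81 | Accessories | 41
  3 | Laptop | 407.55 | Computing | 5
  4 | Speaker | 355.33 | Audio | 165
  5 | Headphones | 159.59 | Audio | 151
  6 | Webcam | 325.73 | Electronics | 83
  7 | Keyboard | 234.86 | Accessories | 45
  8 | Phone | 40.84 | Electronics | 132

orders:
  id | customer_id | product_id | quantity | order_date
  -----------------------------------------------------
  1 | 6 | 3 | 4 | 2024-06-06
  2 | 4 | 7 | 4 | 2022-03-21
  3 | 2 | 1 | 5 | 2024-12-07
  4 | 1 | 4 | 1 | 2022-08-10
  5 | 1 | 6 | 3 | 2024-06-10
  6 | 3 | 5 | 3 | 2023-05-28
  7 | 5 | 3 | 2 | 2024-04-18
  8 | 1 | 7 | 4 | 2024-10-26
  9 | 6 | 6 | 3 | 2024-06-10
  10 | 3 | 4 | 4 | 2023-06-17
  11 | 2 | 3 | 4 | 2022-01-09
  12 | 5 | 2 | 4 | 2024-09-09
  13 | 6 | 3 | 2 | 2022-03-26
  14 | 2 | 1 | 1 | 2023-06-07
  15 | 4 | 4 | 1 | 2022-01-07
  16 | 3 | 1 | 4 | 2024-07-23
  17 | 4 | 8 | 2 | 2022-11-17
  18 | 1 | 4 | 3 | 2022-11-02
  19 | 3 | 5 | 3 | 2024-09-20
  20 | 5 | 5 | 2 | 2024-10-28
SELECT name, stock FROM products WHERE stock >= 131

Execution result:
name | stock
Speaker | 165
Headphones | 151
Phone | 132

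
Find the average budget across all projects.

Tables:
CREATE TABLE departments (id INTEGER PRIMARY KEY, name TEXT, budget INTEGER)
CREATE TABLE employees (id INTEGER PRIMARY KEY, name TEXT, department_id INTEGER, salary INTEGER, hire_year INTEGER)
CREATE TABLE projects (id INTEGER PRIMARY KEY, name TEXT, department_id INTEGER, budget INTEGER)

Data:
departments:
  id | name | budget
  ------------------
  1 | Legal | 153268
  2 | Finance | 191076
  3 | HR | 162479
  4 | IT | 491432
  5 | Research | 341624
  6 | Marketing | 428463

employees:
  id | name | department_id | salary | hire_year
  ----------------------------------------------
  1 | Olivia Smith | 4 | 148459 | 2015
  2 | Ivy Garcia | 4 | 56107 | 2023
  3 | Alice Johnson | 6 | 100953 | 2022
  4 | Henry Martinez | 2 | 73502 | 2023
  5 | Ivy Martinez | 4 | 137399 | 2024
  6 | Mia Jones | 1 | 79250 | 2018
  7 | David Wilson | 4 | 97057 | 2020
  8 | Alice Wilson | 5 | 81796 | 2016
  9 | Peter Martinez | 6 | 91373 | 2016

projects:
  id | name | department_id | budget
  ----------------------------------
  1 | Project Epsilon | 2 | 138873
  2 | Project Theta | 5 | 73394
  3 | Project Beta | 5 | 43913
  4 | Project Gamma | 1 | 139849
SELECT AVG(budget) FROM projects

Execution result:
99007.25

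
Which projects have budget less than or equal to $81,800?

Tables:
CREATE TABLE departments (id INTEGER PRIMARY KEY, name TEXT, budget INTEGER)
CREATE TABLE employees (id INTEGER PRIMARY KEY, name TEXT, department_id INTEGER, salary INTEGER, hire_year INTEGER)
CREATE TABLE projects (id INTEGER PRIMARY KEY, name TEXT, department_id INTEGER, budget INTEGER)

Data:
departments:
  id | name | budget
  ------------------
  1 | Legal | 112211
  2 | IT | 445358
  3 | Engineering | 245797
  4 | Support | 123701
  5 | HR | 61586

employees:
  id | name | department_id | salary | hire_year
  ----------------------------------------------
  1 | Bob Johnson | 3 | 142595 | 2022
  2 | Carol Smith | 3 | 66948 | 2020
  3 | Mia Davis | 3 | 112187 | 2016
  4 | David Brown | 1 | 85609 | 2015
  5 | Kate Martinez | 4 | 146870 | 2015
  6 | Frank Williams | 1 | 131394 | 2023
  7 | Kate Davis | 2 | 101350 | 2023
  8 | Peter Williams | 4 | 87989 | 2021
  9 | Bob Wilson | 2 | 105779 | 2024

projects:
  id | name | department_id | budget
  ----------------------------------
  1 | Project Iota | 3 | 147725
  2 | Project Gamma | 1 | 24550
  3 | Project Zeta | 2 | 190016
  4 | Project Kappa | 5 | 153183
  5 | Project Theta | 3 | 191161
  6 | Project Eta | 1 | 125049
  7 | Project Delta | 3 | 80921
SELECT name, budget FROM projects WHERE budget <= 81800

Execution result:
name | budget
Project Gamma | 24550
Project Delta | 80921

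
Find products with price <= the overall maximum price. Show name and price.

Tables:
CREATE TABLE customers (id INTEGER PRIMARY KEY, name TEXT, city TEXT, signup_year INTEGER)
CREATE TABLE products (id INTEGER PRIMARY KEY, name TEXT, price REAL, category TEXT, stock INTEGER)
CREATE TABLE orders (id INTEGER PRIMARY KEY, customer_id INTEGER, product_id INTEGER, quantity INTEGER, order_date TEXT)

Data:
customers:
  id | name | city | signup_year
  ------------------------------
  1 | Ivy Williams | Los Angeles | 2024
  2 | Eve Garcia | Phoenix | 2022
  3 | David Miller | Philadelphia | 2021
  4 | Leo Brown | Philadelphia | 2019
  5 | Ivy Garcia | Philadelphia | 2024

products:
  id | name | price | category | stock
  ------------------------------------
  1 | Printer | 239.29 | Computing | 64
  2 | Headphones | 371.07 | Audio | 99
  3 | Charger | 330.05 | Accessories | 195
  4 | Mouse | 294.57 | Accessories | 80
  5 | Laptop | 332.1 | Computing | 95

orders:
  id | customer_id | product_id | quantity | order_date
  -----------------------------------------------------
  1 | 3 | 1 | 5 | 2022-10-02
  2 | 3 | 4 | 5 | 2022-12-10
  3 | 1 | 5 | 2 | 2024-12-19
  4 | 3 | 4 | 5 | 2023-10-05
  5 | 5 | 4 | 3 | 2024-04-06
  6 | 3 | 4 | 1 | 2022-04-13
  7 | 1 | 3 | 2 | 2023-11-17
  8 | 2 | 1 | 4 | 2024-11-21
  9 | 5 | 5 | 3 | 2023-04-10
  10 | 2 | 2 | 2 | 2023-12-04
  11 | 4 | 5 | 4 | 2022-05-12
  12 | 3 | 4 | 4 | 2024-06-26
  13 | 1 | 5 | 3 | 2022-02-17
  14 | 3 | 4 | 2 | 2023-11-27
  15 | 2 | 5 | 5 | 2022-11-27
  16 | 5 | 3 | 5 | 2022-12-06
SELECT name, price FROM products WHERE price <= (SELECT MAX(price) FROM products)

Execution result:
name | price
Printer | 239.29
Headphones | 371.07
Charger | 330.05
Mouse | 294.57
Laptop | 332.10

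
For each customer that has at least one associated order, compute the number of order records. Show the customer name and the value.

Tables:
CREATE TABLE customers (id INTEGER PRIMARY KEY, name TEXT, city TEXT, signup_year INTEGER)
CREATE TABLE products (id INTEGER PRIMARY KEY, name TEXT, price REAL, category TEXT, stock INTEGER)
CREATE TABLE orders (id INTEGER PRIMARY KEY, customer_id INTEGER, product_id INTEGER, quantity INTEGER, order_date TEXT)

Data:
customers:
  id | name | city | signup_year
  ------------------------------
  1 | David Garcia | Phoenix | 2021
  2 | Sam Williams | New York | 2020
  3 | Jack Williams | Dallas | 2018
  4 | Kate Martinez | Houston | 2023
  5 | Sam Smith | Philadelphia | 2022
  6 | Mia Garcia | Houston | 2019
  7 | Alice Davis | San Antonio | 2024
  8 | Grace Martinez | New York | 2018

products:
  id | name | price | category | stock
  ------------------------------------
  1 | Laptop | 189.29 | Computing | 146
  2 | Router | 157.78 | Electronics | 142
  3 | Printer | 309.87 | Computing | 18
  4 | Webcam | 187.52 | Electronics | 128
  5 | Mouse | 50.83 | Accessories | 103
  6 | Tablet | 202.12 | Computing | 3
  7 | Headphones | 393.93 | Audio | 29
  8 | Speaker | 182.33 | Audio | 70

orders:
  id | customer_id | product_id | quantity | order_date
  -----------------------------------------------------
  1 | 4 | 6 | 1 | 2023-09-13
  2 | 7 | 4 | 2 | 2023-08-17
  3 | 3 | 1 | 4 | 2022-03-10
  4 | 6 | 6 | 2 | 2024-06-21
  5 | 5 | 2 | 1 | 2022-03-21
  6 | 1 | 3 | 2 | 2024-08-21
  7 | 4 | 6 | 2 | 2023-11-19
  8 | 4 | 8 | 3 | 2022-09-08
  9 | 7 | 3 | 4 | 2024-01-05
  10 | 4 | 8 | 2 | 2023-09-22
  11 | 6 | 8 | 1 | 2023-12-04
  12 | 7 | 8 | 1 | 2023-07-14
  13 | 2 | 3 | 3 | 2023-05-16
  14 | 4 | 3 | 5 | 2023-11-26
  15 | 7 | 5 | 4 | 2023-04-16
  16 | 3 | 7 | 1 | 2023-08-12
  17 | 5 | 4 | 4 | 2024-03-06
SELECT p.name, COUNT(*) AS n FROM orders c JOIN customers p ON c.customer_id = p.id GROUP BY p.id, p.name

Execution result:
name | n
David Garcia | 1
Sam Williams | 1
Jack Williams | 2
Kate Martinez | 5
Sam Smith | 2
Mia Garcia | 2
Alice Davis | 4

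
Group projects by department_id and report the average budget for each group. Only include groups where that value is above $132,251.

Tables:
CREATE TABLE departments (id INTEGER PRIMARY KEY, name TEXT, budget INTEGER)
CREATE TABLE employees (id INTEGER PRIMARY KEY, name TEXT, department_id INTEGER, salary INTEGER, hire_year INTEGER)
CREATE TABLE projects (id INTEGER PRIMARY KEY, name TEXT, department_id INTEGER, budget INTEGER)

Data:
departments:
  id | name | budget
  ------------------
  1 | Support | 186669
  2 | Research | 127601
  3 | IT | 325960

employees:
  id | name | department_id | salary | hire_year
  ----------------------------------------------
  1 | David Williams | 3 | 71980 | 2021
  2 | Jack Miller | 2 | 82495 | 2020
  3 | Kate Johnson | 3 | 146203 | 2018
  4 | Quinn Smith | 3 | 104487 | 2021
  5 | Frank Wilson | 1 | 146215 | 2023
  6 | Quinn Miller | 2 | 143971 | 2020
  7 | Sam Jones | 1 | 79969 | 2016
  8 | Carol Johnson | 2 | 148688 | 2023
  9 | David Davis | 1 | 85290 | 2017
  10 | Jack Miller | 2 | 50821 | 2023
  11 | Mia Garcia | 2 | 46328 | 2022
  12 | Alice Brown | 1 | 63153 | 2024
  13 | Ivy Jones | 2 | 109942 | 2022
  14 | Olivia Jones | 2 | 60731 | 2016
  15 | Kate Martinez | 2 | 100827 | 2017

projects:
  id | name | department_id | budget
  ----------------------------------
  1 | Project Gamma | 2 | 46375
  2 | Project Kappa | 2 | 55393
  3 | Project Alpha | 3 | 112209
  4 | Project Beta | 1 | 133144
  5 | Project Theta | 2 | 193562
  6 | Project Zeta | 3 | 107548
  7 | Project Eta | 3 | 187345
SELECT department_id, AVG(budget) AS avg_budget FROM projects GROUP BY department_id HAVING AVG(budget) > 132251

Execution result:
department_id | avg_budget
1 | 133144.00
3 | 135700.67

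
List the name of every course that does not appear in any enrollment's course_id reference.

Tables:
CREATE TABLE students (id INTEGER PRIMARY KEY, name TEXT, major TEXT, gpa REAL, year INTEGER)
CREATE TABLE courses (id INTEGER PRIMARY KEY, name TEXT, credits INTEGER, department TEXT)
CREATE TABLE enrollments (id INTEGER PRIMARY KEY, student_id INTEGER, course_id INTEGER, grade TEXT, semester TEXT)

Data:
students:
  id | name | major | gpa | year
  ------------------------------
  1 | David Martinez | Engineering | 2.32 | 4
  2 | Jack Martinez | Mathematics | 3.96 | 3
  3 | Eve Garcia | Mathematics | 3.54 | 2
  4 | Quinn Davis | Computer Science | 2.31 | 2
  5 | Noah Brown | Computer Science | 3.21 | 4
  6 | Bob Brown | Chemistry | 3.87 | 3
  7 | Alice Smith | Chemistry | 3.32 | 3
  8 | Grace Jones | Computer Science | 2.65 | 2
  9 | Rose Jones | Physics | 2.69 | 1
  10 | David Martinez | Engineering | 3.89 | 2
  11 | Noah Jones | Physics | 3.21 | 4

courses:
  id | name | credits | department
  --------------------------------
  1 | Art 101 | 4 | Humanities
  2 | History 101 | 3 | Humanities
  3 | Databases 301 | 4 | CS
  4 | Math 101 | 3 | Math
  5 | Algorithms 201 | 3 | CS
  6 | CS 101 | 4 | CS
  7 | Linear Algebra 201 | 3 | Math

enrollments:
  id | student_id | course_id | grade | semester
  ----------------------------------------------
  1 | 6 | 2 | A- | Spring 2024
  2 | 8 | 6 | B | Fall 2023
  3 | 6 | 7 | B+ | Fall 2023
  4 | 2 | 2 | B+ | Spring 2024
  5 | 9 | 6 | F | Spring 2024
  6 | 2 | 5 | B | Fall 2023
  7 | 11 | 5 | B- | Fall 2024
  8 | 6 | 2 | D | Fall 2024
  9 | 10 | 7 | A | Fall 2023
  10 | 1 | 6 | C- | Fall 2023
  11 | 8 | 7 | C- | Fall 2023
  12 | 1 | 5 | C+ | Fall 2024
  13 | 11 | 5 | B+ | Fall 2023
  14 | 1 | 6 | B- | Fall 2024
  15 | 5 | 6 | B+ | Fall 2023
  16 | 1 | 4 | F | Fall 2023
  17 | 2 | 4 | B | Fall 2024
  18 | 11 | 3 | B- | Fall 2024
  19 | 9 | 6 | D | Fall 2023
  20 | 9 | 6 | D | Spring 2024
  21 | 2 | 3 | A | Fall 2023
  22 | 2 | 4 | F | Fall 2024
SELECT p.name FROM courses p LEFT JOIN enrollments c ON c.course_id = p.id WHERE c.id IS NULL

Execution result:
Art 101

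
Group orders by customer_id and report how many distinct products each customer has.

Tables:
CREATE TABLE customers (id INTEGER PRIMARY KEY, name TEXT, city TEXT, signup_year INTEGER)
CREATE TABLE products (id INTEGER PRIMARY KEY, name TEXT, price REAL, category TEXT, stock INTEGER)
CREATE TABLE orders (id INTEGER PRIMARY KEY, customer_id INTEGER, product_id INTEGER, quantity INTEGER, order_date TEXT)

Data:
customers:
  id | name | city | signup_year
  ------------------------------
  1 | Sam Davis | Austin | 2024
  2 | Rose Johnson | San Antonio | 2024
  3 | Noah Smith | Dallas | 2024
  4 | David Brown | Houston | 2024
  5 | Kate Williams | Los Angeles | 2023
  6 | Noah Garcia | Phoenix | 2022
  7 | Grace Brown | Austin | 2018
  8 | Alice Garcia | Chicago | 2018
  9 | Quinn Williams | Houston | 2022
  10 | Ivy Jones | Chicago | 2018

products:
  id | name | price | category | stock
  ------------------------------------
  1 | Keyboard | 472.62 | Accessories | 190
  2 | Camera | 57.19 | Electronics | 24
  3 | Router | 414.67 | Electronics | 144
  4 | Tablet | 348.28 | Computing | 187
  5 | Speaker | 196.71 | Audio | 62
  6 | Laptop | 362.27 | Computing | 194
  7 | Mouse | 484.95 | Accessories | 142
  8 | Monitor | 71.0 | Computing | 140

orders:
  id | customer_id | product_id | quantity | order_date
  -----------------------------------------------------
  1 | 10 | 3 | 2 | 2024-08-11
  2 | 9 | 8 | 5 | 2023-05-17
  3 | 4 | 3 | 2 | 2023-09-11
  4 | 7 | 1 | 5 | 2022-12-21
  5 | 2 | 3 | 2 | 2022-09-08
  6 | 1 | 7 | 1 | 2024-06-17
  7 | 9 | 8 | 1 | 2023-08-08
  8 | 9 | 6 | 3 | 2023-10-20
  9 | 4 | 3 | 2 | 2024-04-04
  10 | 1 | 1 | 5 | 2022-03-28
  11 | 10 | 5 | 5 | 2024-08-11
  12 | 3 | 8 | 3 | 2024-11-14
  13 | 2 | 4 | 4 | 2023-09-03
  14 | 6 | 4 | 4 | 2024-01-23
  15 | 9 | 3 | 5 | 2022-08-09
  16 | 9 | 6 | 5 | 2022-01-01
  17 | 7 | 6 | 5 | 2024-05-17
SELECT customer_id, COUNT(DISTINCT product_id) AS distinct_product_count FROM orders GROUP BY customer_id

Execution result:
customer_id | distinct_product_count
1 | 2
2 | 2
3 | 1
4 | 1
6 | 1
7 | 2
9 | 3
10 | 2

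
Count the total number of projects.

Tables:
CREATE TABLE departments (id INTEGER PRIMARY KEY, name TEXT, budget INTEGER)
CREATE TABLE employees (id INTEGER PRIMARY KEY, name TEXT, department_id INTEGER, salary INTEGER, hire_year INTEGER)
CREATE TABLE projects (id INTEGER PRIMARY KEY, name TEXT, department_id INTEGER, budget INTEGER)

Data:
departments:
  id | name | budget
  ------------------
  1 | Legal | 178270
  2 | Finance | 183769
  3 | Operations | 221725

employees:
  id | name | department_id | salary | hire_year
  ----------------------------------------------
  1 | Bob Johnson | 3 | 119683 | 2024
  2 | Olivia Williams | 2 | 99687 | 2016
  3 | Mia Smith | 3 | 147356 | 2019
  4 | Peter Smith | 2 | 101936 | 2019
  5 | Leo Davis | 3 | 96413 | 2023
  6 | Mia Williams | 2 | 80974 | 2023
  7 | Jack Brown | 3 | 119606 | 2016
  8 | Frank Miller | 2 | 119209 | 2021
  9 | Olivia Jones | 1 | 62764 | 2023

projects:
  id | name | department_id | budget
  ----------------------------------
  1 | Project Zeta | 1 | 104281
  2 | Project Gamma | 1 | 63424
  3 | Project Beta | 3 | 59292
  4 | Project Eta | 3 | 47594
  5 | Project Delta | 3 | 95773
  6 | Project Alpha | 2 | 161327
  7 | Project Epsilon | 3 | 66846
SELECT COUNT(*) FROM projects

Execution result:
7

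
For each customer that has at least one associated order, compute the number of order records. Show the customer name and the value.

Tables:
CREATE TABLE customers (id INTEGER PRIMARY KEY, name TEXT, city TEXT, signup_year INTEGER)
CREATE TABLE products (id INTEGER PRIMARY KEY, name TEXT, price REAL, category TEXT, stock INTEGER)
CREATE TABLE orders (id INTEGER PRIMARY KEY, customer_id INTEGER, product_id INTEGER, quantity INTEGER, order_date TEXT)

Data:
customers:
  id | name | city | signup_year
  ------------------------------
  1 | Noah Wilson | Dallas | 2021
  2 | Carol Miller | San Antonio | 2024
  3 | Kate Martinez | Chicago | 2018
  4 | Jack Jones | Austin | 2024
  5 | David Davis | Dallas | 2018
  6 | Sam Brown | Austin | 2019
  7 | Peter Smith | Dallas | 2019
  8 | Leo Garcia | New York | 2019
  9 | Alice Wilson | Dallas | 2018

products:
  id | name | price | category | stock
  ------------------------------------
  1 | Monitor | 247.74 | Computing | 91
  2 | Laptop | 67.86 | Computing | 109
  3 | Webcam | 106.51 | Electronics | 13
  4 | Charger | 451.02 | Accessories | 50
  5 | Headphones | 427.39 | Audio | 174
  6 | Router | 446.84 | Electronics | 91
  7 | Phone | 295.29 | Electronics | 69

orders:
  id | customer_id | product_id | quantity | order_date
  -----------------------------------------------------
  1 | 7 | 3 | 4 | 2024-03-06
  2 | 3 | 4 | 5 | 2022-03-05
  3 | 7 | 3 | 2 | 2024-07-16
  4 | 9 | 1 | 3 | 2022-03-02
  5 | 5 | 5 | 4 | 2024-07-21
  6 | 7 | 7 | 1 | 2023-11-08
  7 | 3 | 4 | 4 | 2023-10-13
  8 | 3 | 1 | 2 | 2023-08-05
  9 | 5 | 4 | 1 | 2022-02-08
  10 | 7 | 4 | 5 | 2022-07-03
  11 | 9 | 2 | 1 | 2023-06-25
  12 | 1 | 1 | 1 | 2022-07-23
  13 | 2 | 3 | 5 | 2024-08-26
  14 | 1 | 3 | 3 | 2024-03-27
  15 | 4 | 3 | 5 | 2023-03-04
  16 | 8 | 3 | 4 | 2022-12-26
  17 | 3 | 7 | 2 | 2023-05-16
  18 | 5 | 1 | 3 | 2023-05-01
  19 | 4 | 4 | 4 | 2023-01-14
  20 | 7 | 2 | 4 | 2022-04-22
SELECT p.name, COUNT(*) AS n FROM orders c JOIN customers p ON c.customer_id = p.id GROUP BY p.id, p.name

Execution result:
name | n
Noah Wilson | 2
Carol Miller | 1
Kate Martinez | 4
Jack Jones | 2
David Davis | 3
Peter Smith | 5
Leo Garcia | 1
Alice Wilson | 2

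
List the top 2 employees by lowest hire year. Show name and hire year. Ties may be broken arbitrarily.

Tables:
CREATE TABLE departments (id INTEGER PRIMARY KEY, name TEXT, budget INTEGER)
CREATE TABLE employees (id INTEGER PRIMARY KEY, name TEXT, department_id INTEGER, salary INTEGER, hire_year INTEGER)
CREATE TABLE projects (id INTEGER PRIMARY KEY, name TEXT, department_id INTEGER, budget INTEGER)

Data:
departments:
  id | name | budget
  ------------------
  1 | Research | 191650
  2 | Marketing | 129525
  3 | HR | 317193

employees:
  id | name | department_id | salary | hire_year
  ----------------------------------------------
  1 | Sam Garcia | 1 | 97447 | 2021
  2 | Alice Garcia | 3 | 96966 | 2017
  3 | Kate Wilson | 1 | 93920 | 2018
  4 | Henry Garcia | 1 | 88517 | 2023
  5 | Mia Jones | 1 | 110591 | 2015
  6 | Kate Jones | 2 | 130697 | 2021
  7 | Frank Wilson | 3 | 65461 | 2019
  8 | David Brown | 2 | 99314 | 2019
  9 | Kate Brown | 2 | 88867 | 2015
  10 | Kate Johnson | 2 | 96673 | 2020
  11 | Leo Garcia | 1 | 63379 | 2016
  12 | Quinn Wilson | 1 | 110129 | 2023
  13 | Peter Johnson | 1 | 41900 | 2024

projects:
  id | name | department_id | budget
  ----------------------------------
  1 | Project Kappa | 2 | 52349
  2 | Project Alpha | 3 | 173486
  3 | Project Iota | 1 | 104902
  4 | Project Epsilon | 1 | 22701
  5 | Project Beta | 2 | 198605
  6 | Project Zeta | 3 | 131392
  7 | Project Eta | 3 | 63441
SELECT name, hire_year FROM employees ORDER BY hire_year ASC LIMIT 2

Execution result:
name | hire_year
Mia Jones | 2015
Kate Brown | 2015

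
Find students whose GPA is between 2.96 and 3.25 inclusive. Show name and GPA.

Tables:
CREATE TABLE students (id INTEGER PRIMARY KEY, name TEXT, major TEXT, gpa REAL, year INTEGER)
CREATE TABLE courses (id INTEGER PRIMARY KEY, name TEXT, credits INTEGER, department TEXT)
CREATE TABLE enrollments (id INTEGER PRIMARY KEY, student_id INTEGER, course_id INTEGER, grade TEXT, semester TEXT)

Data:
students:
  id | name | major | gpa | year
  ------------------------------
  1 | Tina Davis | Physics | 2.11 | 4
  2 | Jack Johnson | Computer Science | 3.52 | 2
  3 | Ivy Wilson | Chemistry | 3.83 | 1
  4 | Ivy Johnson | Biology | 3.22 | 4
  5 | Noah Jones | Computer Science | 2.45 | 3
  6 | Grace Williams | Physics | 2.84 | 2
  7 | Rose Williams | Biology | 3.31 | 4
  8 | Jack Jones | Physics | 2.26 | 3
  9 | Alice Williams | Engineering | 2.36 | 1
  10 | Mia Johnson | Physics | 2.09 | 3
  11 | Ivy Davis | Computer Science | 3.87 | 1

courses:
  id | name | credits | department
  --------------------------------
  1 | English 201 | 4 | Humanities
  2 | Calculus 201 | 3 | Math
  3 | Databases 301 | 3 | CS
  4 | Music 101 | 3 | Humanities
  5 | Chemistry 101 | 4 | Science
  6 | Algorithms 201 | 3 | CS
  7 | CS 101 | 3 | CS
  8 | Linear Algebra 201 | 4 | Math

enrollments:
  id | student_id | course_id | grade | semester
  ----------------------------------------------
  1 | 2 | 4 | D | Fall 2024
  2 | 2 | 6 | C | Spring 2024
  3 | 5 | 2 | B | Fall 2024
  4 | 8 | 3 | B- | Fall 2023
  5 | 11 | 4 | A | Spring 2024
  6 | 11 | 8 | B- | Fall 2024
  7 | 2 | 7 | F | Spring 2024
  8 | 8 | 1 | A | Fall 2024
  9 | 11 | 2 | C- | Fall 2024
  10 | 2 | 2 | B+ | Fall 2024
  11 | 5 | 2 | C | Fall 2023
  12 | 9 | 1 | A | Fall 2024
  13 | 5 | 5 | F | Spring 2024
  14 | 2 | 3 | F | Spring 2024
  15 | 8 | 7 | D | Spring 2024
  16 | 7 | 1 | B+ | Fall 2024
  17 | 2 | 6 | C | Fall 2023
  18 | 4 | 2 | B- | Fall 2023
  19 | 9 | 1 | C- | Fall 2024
SELECT name, gpa FROM students WHERE gpa BETWEEN 2.96 AND 3.25

Execution result:
name | gpa
Ivy Johnson | 3.22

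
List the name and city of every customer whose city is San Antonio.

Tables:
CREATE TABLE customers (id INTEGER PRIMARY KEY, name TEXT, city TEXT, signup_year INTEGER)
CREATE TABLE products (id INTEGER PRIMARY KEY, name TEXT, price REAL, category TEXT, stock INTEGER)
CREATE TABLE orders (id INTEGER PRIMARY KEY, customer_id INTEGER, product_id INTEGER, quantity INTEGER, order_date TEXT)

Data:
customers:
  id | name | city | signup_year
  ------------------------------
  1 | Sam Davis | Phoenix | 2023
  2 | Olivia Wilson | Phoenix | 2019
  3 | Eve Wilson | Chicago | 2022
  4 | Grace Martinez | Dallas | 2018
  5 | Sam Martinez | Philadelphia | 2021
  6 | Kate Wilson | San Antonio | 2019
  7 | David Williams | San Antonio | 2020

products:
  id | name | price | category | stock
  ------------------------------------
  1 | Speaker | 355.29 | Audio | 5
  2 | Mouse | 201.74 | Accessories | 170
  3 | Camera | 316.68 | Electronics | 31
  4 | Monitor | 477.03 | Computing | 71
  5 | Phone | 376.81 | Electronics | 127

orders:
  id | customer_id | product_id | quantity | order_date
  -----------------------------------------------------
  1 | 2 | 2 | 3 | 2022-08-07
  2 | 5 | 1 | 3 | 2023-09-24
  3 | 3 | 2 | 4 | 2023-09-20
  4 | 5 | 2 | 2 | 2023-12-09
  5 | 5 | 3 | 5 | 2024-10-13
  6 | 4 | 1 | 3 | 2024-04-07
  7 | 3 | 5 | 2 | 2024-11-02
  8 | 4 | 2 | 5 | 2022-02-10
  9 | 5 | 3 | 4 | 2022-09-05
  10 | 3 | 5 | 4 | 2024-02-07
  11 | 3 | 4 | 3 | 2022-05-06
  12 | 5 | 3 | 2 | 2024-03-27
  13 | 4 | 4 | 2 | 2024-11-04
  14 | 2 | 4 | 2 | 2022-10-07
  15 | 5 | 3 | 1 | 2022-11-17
SELECT name, city FROM customers WHERE city = 'San Antonio'

Execution result:
name | city
Kate Wilson | San Antonio
David Williams | San Antonio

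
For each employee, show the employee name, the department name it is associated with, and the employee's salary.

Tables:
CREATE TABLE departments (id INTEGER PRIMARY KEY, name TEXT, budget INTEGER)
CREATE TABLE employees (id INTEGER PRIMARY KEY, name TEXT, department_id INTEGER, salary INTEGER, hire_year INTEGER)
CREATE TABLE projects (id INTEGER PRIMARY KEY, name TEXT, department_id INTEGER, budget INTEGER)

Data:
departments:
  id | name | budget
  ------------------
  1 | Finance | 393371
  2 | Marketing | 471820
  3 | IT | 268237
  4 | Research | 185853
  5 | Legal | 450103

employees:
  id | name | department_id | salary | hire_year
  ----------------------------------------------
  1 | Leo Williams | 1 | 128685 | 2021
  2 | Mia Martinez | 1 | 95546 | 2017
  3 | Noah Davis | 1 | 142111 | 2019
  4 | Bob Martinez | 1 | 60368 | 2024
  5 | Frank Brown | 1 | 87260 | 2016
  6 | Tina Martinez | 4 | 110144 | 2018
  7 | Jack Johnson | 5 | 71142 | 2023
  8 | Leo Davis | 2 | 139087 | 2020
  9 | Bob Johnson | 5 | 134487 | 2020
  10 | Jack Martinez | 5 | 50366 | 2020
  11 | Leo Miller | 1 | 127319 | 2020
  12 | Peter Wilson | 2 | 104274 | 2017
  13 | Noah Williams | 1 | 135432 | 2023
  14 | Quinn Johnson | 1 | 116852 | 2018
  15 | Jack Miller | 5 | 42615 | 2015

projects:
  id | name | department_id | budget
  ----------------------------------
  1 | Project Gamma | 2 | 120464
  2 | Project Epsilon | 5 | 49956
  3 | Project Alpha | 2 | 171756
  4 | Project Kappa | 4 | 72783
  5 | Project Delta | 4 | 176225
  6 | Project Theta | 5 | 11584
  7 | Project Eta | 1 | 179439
SELECT c.name, p.name AS department, c.salary FROM employees c JOIN departments p ON c.department_id = p.id

Execution result:
name | department | salary
Leo Williams | Finance | 128685
Mia Martinez | Finance | 95546
Noah Davis | Finance | 142111
Bob Martinez | Finance | 60368
Frank Brown | Finance | 87260
Tina Martinez | Research | 110144
Jack Johnson | Legal | 71142
Leo Davis | Marketing | 139087
Bob Johnson | Legal | 134487
Jack Martinez | Legal | 50366
Leo Miller | Finance | 127319
Peter Wilson | Marketing | 104274
Noah Williams | Finance | 135432
Quinn Johnson | Finance | 116852
Jack Miller | Legal | 42615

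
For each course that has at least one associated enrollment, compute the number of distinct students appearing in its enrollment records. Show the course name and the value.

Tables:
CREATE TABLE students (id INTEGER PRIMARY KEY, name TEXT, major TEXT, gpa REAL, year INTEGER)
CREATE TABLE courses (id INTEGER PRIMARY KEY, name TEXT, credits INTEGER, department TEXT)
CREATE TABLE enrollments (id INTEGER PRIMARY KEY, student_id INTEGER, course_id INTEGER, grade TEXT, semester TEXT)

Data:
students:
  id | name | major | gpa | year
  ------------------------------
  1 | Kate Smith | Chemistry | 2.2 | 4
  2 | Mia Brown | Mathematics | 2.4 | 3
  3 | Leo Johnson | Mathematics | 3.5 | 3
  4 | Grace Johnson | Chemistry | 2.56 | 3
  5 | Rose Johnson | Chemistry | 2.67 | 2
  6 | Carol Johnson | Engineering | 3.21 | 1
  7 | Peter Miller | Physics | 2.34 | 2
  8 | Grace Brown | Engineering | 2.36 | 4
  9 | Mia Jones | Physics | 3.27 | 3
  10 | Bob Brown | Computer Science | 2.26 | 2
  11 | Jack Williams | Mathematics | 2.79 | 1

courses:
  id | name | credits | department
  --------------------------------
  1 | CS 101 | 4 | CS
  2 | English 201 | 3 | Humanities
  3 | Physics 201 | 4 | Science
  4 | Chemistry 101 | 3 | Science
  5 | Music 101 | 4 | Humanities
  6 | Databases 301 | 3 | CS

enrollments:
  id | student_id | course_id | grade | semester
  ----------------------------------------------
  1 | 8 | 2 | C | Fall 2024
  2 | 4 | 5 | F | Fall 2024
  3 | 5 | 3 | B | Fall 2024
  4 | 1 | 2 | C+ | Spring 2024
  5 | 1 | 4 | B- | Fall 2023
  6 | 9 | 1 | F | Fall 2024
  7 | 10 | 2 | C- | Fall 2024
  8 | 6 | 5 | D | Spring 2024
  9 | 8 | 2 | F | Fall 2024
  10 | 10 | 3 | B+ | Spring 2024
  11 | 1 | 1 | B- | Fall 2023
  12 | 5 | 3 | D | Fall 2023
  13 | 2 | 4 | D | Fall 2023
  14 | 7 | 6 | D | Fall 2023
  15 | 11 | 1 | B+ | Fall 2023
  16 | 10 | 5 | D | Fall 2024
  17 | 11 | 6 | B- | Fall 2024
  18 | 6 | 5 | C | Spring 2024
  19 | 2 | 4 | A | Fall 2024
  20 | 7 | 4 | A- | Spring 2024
SELECT p.name, COUNT(DISTINCT c.student_id) AS distinct_student_count FROM enrollments c JOIN courses p ON c.course_id = p.id GROUP BY p.id, p.name

Execution result:
name | distinct_student_count
CS 101 | 3
English 201 | 3
Physics 201 | 2
Chemistry 101 | 3
Music 101 | 3
Databases 301 | 2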